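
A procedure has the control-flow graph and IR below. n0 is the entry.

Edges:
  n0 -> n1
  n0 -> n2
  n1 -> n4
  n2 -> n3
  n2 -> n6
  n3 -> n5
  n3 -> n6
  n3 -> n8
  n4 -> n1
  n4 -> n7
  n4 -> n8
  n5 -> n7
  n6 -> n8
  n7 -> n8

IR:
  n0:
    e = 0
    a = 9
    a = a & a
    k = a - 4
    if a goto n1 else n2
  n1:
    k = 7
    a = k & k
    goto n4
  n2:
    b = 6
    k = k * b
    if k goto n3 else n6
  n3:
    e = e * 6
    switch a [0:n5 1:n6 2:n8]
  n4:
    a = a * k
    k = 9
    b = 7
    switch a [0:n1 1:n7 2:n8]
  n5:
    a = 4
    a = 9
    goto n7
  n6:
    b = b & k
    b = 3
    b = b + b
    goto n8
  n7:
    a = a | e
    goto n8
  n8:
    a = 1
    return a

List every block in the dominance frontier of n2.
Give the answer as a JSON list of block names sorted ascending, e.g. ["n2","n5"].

Answer: ["n7", "n8"]

Derivation:
idom tree: n1←n0 n2←n0 n3←n2 n4←n1 n5←n3 n6←n2 n7←n0 n8←n0
Join-block Dom:
  n1: preds {n0,n4}: {n0} ∩ {n0,n1,n4} = {n0}; idom=n0
  n6: preds {n2,n3}: {n0,n2} ∩ {n0,n2,n3} = {n0,n2}; idom=n2
  n7: preds {n4,n5}: {n0,n1,n4} ∩ {n0,n2,n3,n5} = {n0}; idom=n0
  n8: preds {n3,n4,n6,n7}: {n0,n2,n3} ∩ {n0,n1,n4} ∩ {n0,n2,n6} ∩ {n0,n7} = {n0}; idom=n0

DF derivation:
  n1←n0: walk · to n0
  n1←n4: walk n4→n1 to n0
  n6←n2: walk · to n2
  n6←n3: walk n3 to n2
  n7←n4: walk n4→n1 to n0
  n7←n5: walk n5→n3→n2 to n0
  n8←n3: walk n3→n2 to n0
  n8←n4: walk n4→n1 to n0
  n8←n6: walk n6→n2 to n0
  n8←n7: walk n7 to n0
  DF(n0)=∅
  DF(n1)={n1,n7,n8}
  DF(n2)={n7,n8}
  DF(n3)={n6,n7,n8}
  DF(n4)={n1,n7,n8}
  DF(n5)={n7}
  DF(n6)={n8}
  DF(n7)={n8}
  DF(n8)=∅

DF(n2) = ["n7", "n8"]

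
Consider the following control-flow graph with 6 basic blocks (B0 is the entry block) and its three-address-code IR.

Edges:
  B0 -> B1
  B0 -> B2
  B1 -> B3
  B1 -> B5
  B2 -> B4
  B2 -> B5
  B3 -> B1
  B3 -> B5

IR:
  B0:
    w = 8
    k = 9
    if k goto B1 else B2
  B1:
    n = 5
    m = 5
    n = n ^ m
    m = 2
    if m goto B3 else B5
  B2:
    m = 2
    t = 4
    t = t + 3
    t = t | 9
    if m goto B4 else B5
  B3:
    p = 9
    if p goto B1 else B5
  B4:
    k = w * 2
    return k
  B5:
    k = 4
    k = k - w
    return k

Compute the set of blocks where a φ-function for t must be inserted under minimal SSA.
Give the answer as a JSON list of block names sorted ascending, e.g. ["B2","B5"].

idom tree: B1←B0 B2←B0 B3←B1 B4←B2 B5←B0
Dom at joins:
  B1: preds {B0,B3}: {B0} ∩ {B0,B1,B3} = {B0}; idom=B0
  B5: preds {B1,B2,B3}: {B0,B1} ∩ {B0,B2} ∩ {B0,B1,B3} = {B0}; idom=B0

DF walk-up:
  B1←B0: walk · to B0
  B1←B3: walk B3→B1 to B0
  B5←B1: walk B1 to B0
  B5←B2: walk B2 to B0
  B5←B3: walk B3→B1 to B0
  DF(B0)=∅
  DF(B1)={B1,B5}
  DF(B2)={B5}
  DF(B3)={B1,B5}
  DF(B4)=∅
  DF(B5)=∅

φ for t: defs {B2}
  DF⁺ = {B5}

Answer: ["B5"]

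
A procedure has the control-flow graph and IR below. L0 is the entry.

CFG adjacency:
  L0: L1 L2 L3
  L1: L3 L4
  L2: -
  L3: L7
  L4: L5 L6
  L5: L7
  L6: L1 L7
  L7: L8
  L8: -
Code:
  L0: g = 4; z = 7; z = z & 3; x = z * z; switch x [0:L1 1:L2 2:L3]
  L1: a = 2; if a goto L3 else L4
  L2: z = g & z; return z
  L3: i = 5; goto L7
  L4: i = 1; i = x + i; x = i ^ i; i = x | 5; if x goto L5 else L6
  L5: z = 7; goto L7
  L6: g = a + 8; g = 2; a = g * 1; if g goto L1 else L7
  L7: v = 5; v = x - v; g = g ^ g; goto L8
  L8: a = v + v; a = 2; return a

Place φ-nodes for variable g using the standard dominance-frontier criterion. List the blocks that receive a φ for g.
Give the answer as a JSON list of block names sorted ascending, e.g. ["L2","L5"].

idom tree: L1←L0 L2←L0 L3←L0 L4←L1 L5←L4 L6←L4 L7←L0 L8←L7
Dom∩ at merges:
  L1: preds {L0,L6}: {L0} ∩ {L0,L1,L4,L6} = {L0}; idom=L0
  L3: preds {L0,L1}: {L0} ∩ {L0,L1} = {L0}; idom=L0
  L7: preds {L3,L5,L6}: {L0,L3} ∩ {L0,L1,L4,L5} ∩ {L0,L1,L4,L6} = {L0}; idom=L0

Frontier:
  join L1 pred L0: · stop@L0
  join L1 pred L6: L6→L4→L1 stop@L0
  join L3 pred L0: · stop@L0
  join L3 pred L1: L1 stop@L0
  join L7 pred L3: L3 stop@L0
  join L7 pred L5: L5→L4→L1 stop@L0
  join L7 pred L6: L6→L4→L1 stop@L0
  L0 → ∅
  L1 → {L1,L3,L7}
  L2 → ∅
  L3 → {L7}
  L4 → {L1,L7}
  L5 → {L7}
  L6 → {L1,L7}
  L7 → ∅
  L8 → ∅

φ for g: defs {L0,L6,L7}
  DF⁺ = {L1,L3,L7}

Answer: ["L1", "L3", "L7"]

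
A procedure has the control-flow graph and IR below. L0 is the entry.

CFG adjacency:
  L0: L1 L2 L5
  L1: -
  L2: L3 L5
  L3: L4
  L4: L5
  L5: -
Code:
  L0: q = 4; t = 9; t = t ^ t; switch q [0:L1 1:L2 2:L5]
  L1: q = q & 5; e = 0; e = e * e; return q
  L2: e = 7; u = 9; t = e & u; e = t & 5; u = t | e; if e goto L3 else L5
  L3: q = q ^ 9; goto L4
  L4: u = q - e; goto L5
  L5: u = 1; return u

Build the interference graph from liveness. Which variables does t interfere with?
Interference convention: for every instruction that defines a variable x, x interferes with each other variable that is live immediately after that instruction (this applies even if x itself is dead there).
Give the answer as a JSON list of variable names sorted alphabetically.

Answer: ["e", "q"]

Derivation:
Block summaries:
  L0: def={q,t} ue=∅
  L1: def={e,q} ue={q}
  L2: def={e,t,u} ue=∅
  L3: def={q} ue={q}
  L4: def={u} ue={e,q}
  L5: def={u} ue=∅

Live sets:
  L0 li=∅ lo={q}
  L1 li={q} lo=∅
  L2 li={q} lo={e,q}
  L3 li={e,q} lo={e,q}
  L4 li={e,q} lo=∅
  L5 li=∅ lo=∅

Interfere edges:
  e: {q,t,u}
  q: {e,t,u}
  t: {e,q}
  u: {e,q}

N(t) = ["e", "q"]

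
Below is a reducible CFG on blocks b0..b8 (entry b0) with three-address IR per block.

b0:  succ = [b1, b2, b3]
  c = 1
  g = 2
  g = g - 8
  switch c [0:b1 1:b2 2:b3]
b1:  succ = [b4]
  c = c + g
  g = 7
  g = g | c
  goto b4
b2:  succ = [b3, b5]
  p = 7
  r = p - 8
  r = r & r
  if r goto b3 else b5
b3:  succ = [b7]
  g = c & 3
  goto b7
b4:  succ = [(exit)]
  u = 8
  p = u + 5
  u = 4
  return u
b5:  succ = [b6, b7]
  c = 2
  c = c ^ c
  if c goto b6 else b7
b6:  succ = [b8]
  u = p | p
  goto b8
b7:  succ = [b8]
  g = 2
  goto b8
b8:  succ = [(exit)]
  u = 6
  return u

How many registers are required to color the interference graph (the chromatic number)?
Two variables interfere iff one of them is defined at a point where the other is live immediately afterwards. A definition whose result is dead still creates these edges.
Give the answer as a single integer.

Block summaries:
  b0: def={c,g} ue=∅
  b1: def={c,g} ue={c,g}
  b2: def={p,r} ue=∅
  b3: def={g} ue={c}
  b4: def={p,u} ue=∅
  b5: def={c} ue=∅
  b6: def={u} ue={p}
  b7: def={g} ue=∅
  b8: def={u} ue=∅

Liveness:
  live b0: ∅→{c,g}
  live b1: {c,g}→∅
  live b2: {c}→{c,p}
  live b3: {c}→∅
  live b4: ∅→∅
  live b5: {p}→{p}
  live b6: {p}→∅
  live b7: ∅→∅
  live b8: ∅→∅

Conflict graph:
  c↔{g,p,r}
  g↔{c}
  p↔{c,r}
  r↔{c,p}
  u↔∅

Registers:
  clique {c,p,r} ⇒ need ≥ 3
  3-colouring: r0={c,u}  r1={g,p}  r2={r}
  χ = 3

Answer: 3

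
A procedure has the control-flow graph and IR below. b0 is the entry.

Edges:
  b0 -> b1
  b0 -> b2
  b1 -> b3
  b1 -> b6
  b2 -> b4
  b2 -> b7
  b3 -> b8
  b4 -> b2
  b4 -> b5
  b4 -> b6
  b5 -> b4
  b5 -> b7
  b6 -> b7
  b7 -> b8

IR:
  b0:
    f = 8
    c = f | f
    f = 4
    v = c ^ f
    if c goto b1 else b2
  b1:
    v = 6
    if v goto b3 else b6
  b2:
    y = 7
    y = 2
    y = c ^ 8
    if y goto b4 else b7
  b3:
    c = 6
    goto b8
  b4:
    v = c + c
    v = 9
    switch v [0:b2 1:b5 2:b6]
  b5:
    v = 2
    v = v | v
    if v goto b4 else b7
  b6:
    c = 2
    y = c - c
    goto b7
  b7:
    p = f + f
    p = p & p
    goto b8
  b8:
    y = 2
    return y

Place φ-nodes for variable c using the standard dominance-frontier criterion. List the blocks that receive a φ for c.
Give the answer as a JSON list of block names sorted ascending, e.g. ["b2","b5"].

idom tree: b1←b0 b2←b0 b3←b1 b4←b2 b5←b4 b6←b0 b7←b0 b8←b0
Dom at joins:
  b2: preds {b0,b4}: {b0} ∩ {b0,b2,b4} = {b0}; idom=b0
  b4: preds {b2,b5}: {b0,b2} ∩ {b0,b2,b4,b5} = {b0,b2}; idom=b2
  b6: preds {b1,b4}: {b0,b1} ∩ {b0,b2,b4} = {b0}; idom=b0
  b7: preds {b2,b5,b6}: {b0,b2} ∩ {b0,b2,b4,b5} ∩ {b0,b6} = {b0}; idom=b0
  b8: preds {b3,b7}: {b0,b1,b3} ∩ {b0,b7} = {b0}; idom=b0

DF derivation:
  b2←b0: walk · to b0
  b2←b4: walk b4→b2 to b0
  b4←b2: walk · to b2
  b4←b5: walk b5→b4 to b2
  b6←b1: walk b1 to b0
  b6←b4: walk b4→b2 to b0
  b7←b2: walk b2 to b0
  b7←b5: walk b5→b4→b2 to b0
  b7←b6: walk b6 to b0
  b8←b3: walk b3→b1 to b0
  b8←b7: walk b7 to b0
  DF(b0)=∅
  DF(b1)={b6,b8}
  DF(b2)={b2,b6,b7}
  DF(b3)={b8}
  DF(b4)={b2,b4,b6,b7}
  DF(b5)={b4,b7}
  DF(b6)={b7}
  DF(b7)={b8}
  DF(b8)=∅

φ for c: defs {b0,b3,b6}
  DF⁺ = {b7,b8}

Answer: ["b7", "b8"]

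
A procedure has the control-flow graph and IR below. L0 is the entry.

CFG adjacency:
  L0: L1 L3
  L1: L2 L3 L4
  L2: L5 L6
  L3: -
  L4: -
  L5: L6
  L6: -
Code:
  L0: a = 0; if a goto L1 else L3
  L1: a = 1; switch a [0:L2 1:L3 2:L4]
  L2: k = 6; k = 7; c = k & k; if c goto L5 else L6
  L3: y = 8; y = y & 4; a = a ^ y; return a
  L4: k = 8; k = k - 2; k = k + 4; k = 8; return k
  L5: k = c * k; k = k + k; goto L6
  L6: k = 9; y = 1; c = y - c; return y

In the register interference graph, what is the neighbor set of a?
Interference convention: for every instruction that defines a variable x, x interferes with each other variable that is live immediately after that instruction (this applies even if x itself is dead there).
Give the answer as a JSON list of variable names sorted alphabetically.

Per-block:
  L0 def {a} use ∅
  L1 def {a} use ∅
  L2 def {c,k} use ∅
  L3 def {a,y} use {a}
  L4 def {k} use ∅
  L5 def {k} use {c,k}
  L6 def {c,k,y} use {c}

Liveness:
  L0: in=∅ out={a}
  L1: in=∅ out={a}
  L2: in=∅ out={c,k}
  L3: in={a} out=∅
  L4: in=∅ out=∅
  L5: in={c,k} out={c}
  L6: in={c} out=∅

Conflict graph:
  a — {y}
  c — {k,y}
  k — {c}
  y — {a,c}

N(a) = ["y"]

Answer: ["y"]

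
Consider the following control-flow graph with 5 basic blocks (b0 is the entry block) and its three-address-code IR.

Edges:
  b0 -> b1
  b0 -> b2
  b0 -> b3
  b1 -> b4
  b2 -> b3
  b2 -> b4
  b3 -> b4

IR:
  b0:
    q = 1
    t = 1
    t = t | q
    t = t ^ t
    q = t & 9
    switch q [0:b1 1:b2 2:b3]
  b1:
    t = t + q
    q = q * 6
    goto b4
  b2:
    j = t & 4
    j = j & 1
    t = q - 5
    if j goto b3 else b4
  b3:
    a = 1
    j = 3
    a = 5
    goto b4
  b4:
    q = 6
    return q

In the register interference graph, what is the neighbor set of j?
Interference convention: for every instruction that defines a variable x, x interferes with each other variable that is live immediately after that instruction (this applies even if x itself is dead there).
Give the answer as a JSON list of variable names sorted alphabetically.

Per-block:
  b0 def {q,t} use ∅
  b1 def {q,t} use {q,t}
  b2 def {j,t} use {q,t}
  b3 def {a,j} use ∅
  b4 def {q} use ∅

Live sets:
  b0 li=∅ lo={q,t}
  b1 li={q,t} lo=∅
  b2 li={q,t} lo=∅
  b3 li=∅ lo=∅
  b4 li=∅ lo=∅

Interference:
  a — ∅
  j — {q,t}
  q — {j,t}
  t — {j,q}

N(j) = ["q", "t"]

Answer: ["q", "t"]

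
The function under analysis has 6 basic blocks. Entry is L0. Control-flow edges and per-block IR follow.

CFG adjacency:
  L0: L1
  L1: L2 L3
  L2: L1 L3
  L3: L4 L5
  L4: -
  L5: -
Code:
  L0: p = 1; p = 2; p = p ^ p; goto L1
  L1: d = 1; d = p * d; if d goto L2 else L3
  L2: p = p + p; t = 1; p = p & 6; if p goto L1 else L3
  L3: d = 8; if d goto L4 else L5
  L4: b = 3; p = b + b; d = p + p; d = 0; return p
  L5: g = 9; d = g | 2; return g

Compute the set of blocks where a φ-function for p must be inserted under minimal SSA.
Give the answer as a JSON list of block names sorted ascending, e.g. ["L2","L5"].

idom tree: L1←L0 L2←L1 L3←L1 L4←L3 L5←L3
Dom∩ at merges:
  L1: preds {L0,L2}: {L0} ∩ {L0,L1,L2} = {L0}; idom=L0
  L3: preds {L1,L2}: {L0,L1} ∩ {L0,L1,L2} = {L0,L1}; idom=L1

Frontier:
  join L1 pred L0: · stop@L0
  join L1 pred L2: L2→L1 stop@L0
  join L3 pred L1: · stop@L1
  join L3 pred L2: L2 stop@L1
  DF(L0)=∅
  DF(L1)={L1}
  DF(L2)={L1,L3}
  DF(L3)=∅
  DF(L4)=∅
  DF(L5)=∅

φ for p: defs {L0,L2,L4}
  DF⁺ = {L1,L3}

Answer: ["L1", "L3"]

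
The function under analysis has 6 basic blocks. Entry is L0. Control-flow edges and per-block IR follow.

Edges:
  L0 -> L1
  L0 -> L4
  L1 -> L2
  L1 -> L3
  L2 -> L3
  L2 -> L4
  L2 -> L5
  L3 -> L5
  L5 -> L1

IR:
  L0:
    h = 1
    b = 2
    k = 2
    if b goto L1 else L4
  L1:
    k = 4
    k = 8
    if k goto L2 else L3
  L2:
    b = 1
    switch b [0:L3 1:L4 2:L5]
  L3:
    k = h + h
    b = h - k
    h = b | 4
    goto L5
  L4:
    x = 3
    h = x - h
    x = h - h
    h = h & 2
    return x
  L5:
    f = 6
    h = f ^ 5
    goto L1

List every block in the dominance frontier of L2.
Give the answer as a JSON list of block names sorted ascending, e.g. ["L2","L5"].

Answer: ["L3", "L4", "L5"]

Working:
idom tree: L1←L0 L2←L1 L3←L1 L4←L0 L5←L1
Join-block Dom:
  L1: preds {L0,L5}: {L0} ∩ {L0,L1,L5} = {L0}; idom=L0
  L3: preds {L1,L2}: {L0,L1} ∩ {L0,L1,L2} = {L0,L1}; idom=L1
  L4: preds {L0,L2}: {L0} ∩ {L0,L1,L2} = {L0}; idom=L0
  L5: preds {L2,L3}: {L0,L1,L2} ∩ {L0,L1,L3} = {L0,L1}; idom=L1

Frontier:
  L1←L0: walk · to L0
  L1←L5: walk L5→L1 to L0
  L3←L1: walk · to L1
  L3←L2: walk L2 to L1
  L4←L0: walk · to L0
  L4←L2: walk L2→L1 to L0
  L5←L2: walk L2 to L1
  L5←L3: walk L3 to L1
  L0: DF=∅
  L1: DF={L1,L4}
  L2: DF={L3,L4,L5}
  L3: DF={L5}
  L4: DF=∅
  L5: DF={L1}

DF(L2) = ["L3", "L4", "L5"]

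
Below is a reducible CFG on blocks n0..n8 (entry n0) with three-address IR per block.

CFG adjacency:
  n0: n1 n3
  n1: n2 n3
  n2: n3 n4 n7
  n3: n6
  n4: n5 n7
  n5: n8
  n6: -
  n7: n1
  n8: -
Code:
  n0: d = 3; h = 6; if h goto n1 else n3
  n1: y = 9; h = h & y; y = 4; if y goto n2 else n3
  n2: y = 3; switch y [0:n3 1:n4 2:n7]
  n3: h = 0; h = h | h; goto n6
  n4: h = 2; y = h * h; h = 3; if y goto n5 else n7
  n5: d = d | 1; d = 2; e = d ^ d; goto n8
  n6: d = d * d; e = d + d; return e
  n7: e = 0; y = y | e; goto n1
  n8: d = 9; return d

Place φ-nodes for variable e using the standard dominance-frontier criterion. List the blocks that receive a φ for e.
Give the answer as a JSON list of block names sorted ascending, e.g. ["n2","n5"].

Answer: ["n1", "n3"]

Working:
idom tree: n1←n0 n2←n1 n3←n0 n4←n2 n5←n4 n6←n3 n7←n2 n8←n5
Dom∩ at merges:
  n1: preds {n0,n7}: {n0} ∩ {n0,n1,n2,n7} = {n0}; idom=n0
  n3: preds {n0,n1,n2}: {n0} ∩ {n0,n1} ∩ {n0,n1,n2} = {n0}; idom=n0
  n7: preds {n2,n4}: {n0,n1,n2} ∩ {n0,n1,n2,n4} = {n0,n1,n2}; idom=n2

Frontier:
  n1←n0: walk · to n0
  n1←n7: walk n7→n2→n1 to n0
  n3←n0: walk · to n0
  n3←n1: walk n1 to n0
  n3←n2: walk n2→n1 to n0
  n7←n2: walk · to n2
  n7←n4: walk n4 to n2
  n0: DF=∅
  n1: DF={n1,n3}
  n2: DF={n1,n3}
  n3: DF=∅
  n4: DF={n7}
  n5: DF=∅
  n6: DF=∅
  n7: DF={n1}
  n8: DF=∅

φ for e: defs {n5,n6,n7}
  DF⁺ = {n1,n3}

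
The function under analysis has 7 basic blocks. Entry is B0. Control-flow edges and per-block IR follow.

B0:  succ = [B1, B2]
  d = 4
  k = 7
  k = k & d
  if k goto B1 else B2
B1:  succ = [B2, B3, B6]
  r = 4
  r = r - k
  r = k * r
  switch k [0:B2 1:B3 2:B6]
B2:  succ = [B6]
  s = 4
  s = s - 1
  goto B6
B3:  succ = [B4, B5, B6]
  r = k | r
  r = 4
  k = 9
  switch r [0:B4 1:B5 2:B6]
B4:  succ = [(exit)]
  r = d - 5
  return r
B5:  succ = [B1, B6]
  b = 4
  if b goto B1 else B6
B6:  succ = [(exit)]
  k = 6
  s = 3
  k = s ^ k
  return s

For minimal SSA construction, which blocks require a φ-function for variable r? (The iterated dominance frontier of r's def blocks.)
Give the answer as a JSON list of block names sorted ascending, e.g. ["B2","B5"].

Answer: ["B1", "B2", "B6"]

Working:
idom tree: B1←B0 B2←B0 B3←B1 B4←B3 B5←B3 B6←B0
Dom at joins:
  B1: preds {B0,B5}: {B0} ∩ {B0,B1,B3,B5} = {B0}; idom=B0
  B2: preds {B0,B1}: {B0} ∩ {B0,B1} = {B0}; idom=B0
  B6: preds {B1,B2,B3,B5}: {B0,B1} ∩ {B0,B2} ∩ {B0,B1,B3} ∩ {B0,B1,B3,B5} = {B0}; idom=B0

DF walk-up:
  join B1 pred B0: · stop@B0
  join B1 pred B5: B5→B3→B1 stop@B0
  join B2 pred B0: · stop@B0
  join B2 pred B1: B1 stop@B0
  join B6 pred B1: B1 stop@B0
  join B6 pred B2: B2 stop@B0
  join B6 pred B3: B3→B1 stop@B0
  join B6 pred B5: B5→B3→B1 stop@B0
  B0: DF=∅
  B1: DF={B1,B2,B6}
  B2: DF={B6}
  B3: DF={B1,B6}
  B4: DF=∅
  B5: DF={B1,B6}
  B6: DF=∅

φ for r: defs {B1,B3,B4}
  DF⁺ = {B1,B2,B6}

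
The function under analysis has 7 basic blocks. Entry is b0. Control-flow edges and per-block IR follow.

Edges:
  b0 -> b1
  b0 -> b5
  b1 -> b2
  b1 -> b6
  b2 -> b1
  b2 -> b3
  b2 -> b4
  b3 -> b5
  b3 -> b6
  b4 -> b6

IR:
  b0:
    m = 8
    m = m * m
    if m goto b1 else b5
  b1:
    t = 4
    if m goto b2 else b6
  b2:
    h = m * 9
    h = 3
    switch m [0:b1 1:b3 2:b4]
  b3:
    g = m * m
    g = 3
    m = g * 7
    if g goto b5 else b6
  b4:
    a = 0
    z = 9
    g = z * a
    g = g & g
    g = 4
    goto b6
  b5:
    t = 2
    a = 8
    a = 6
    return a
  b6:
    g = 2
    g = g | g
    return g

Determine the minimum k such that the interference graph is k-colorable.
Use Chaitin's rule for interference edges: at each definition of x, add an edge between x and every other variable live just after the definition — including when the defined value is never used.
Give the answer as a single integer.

Per-block:
  b0: def={m} ue=∅
  b1: def={t} ue={m}
  b2: def={h} ue={m}
  b3: def={g,m} ue={m}
  b4: def={a,g,z} ue=∅
  b5: def={a,t} ue=∅
  b6: def={g} ue=∅

Backward fixpoint:
  b0: in=∅ out={m}
  b1: in={m} out={m}
  b2: in={m} out={m}
  b3: in={m} out=∅
  b4: in=∅ out=∅
  b5: in=∅ out=∅
  b6: in=∅ out=∅

Interfere edges:
  a — {z}
  g — {m}
  h — {m}
  m — {g,h,t}
  t — {m}
  z — {a}

Registers:
  clique {a,z} ⇒ need ≥ 2
  2-colouring: c0={a,m}  c1={g,h,t,z}
  χ = 2

Answer: 2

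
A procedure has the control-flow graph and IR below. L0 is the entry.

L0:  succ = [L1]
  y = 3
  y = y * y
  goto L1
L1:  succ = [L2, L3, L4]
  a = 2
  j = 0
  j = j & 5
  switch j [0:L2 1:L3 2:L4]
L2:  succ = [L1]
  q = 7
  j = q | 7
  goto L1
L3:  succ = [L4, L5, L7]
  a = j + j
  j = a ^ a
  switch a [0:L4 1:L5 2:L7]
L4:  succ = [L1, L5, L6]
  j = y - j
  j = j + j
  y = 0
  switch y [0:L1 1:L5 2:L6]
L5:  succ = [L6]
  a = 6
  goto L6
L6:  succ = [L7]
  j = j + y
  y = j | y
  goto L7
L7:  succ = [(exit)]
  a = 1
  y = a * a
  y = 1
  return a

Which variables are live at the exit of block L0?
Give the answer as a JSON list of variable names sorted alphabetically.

Block summaries:
  L0 def {y} use ∅
  L1 def {a,j} use ∅
  L2 def {j,q} use ∅
  L3 def {a,j} use {j}
  L4 def {j,y} use {j,y}
  L5 def {a} use ∅
  L6 def {j,y} use {j,y}
  L7 def {a,y} use ∅

Live sets:
  L0: in=∅ out={y}
  L1: in={y} out={j,y}
  L2: in={y} out={y}
  L3: in={j,y} out={j,y}
  L4: in={j,y} out={j,y}
  L5: in={j,y} out={j,y}
  L6: in={j,y} out=∅
  L7: in=∅ out=∅

live-out(L0) = ["y"]

Answer: ["y"]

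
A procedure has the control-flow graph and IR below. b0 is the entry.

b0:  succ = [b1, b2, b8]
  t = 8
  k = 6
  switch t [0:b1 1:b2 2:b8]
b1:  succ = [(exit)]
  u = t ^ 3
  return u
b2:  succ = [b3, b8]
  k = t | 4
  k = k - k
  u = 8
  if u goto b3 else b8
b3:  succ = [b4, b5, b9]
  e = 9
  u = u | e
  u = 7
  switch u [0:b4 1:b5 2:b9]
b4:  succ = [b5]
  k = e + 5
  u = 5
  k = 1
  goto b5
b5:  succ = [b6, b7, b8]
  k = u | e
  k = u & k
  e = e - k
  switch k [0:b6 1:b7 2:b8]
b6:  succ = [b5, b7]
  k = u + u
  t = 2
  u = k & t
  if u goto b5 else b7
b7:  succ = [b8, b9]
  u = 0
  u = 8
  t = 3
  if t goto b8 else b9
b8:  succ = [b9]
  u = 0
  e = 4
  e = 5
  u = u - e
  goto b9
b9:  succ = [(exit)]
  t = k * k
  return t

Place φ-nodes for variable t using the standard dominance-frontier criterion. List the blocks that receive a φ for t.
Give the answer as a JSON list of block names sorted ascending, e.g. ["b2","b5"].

Answer: ["b5", "b7", "b8", "b9"]

Derivation:
idom tree: b1←b0 b2←b0 b3←b2 b4←b3 b5←b3 b6←b5 b7←b5 b8←b0 b9←b0
Dom∩ at merges:
  b5: preds {b3,b4,b6}: {b0,b2,b3} ∩ {b0,b2,b3,b4} ∩ {b0,b2,b3,b5,b6} = {b0,b2,b3}; idom=b3
  b7: preds {b5,b6}: {b0,b2,b3,b5} ∩ {b0,b2,b3,b5,b6} = {b0,b2,b3,b5}; idom=b5
  b8: preds {b0,b2,b5,b7}: {b0} ∩ {b0,b2} ∩ {b0,b2,b3,b5} ∩ {b0,b2,b3,b5,b7} = {b0}; idom=b0
  b9: preds {b3,b7,b8}: {b0,b2,b3} ∩ {b0,b2,b3,b5,b7} ∩ {b0,b8} = {b0}; idom=b0

DF walk-up:
  b5←b3: walk · to b3
  b5←b4: walk b4 to b3
  b5←b6: walk b6→b5 to b3
  b7←b5: walk · to b5
  b7←b6: walk b6 to b5
  b8←b0: walk · to b0
  b8←b2: walk b2 to b0
  b8←b5: walk b5→b3→b2 to b0
  b8←b7: walk b7→b5→b3→b2 to b0
  b9←b3: walk b3→b2 to b0
  b9←b7: walk b7→b5→b3→b2 to b0
  b9←b8: walk b8 to b0
  b0: DF=∅
  b1: DF=∅
  b2: DF={b8,b9}
  b3: DF={b8,b9}
  b4: DF={b5}
  b5: DF={b5,b8,b9}
  b6: DF={b5,b7}
  b7: DF={b8,b9}
  b8: DF={b9}
  b9: DF=∅

φ for t: defs {b0,b6,b7,b9}
  DF⁺ = {b5,b7,b8,b9}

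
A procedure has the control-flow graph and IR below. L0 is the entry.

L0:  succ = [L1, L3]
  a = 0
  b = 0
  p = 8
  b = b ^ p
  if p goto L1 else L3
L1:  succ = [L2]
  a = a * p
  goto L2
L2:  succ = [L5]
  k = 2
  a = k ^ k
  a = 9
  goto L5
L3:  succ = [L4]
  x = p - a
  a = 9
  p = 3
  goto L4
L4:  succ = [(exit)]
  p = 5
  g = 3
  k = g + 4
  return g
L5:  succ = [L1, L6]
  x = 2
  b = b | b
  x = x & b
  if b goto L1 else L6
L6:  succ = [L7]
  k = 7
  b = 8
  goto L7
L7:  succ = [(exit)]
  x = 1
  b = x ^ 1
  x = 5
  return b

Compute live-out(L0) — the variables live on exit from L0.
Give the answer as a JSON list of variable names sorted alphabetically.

Block summaries:
  L0 def {a,b,p} use ∅
  L1 def {a} use {a,p}
  L2 def {a,k} use ∅
  L3 def {a,p,x} use {a,p}
  L4 def {g,k,p} use ∅
  L5 def {b,x} use {b}
  L6 def {b,k} use ∅
  L7 def {b,x} use ∅

Liveness:
  L0: in=∅ out={a,b,p}
  L1: in={a,b,p} out={b,p}
  L2: in={b,p} out={a,b,p}
  L3: in={a,p} out=∅
  L4: in=∅ out=∅
  L5: in={a,b,p} out={a,b,p}
  L6: in=∅ out=∅
  L7: in=∅ out=∅

live-out(L0) = ["a", "b", "p"]

Answer: ["a", "b", "p"]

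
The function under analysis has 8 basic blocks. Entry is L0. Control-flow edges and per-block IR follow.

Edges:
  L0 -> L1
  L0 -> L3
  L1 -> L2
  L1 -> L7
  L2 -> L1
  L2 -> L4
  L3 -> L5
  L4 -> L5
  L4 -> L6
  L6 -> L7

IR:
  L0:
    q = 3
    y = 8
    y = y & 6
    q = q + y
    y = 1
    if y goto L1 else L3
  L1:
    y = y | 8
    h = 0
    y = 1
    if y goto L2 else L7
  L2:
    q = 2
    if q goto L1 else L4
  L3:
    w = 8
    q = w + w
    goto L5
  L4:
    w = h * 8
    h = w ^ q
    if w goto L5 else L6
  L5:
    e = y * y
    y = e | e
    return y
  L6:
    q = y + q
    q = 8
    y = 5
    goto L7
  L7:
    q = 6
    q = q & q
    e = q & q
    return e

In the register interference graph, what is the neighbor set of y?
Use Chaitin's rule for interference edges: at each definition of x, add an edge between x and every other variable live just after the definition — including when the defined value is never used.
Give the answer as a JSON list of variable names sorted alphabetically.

Per-block:
  L0: {q,y} / ∅
  L1: {h,y} / {y}
  L2: {q} / ∅
  L3: {q,w} / ∅
  L4: {h,w} / {h,q}
  L5: {e,y} / {y}
  L6: {q,y} / {q,y}
  L7: {e,q} / ∅

Live sets:
  live L0: ∅→{y}
  live L1: {y}→{h,y}
  live L2: {h,y}→{h,q,y}
  live L3: {y}→{y}
  live L4: {h,q,y}→{q,y}
  live L5: {y}→∅
  live L6: {q,y}→∅
  live L7: ∅→∅

Conflict graph:
  e↔∅
  h↔{q,w,y}
  q↔{h,w,y}
  w↔{h,q,y}
  y↔{h,q,w}

N(y) = ["h", "q", "w"]

Answer: ["h", "q", "w"]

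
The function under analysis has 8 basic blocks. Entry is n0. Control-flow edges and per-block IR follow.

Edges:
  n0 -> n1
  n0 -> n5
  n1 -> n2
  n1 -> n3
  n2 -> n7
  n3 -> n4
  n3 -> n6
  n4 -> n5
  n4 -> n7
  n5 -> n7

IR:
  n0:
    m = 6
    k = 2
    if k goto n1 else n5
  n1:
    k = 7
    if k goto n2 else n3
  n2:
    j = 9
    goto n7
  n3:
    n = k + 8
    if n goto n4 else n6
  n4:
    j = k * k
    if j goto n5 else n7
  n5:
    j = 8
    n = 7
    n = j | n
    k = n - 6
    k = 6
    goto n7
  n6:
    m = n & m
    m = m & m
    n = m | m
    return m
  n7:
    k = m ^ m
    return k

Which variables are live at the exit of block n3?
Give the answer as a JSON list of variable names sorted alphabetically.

Block summaries:
  n0 def {k,m} use ∅
  n1 def {k} use ∅
  n2 def {j} use ∅
  n3 def {n} use {k}
  n4 def {j} use {k}
  n5 def {j,k,n} use ∅
  n6 def {m,n} use {m,n}
  n7 def {k} use {m}

Backward fixpoint:
  live n0: ∅→{m}
  live n1: {m}→{k,m}
  live n2: {m}→{m}
  live n3: {k,m}→{k,m,n}
  live n4: {k,m}→{m}
  live n5: {m}→{m}
  live n6: {m,n}→∅
  live n7: {m}→∅

live-out(n3) = ["k", "m", "n"]

Answer: ["k", "m", "n"]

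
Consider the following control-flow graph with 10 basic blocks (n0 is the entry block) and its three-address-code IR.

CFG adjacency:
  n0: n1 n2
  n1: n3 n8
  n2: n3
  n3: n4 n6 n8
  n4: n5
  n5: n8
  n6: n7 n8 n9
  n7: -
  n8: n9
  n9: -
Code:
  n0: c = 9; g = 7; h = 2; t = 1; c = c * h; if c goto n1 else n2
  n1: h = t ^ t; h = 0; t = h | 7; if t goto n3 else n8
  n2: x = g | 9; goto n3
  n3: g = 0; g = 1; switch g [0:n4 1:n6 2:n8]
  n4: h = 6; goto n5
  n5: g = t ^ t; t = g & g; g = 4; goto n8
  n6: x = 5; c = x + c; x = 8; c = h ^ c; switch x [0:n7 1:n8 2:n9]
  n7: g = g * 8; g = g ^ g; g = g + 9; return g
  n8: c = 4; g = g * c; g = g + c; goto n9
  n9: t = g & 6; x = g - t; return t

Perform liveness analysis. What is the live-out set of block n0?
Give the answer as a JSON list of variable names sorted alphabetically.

Block summaries:
  n0: def={c,g,h,t} ue=∅
  n1: def={h,t} ue={t}
  n2: def={x} ue={g}
  n3: def={g} ue=∅
  n4: def={h} ue=∅
  n5: def={g,t} ue={t}
  n6: def={c,x} ue={c,h}
  n7: def={g} ue={g}
  n8: def={c,g} ue={g}
  n9: def={t,x} ue={g}

Liveness:
  n0 li=∅ lo={c,g,h,t}
  n1 li={c,g,t} lo={c,g,h,t}
  n2 li={c,g,h,t} lo={c,h,t}
  n3 li={c,h,t} lo={c,g,h,t}
  n4 li={t} lo={t}
  n5 li={t} lo={g}
  n6 li={c,g,h} lo={g}
  n7 li={g} lo=∅
  n8 li={g} lo={g}
  n9 li={g} lo=∅

live-out(n0) = ["c", "g", "h", "t"]

Answer: ["c", "g", "h", "t"]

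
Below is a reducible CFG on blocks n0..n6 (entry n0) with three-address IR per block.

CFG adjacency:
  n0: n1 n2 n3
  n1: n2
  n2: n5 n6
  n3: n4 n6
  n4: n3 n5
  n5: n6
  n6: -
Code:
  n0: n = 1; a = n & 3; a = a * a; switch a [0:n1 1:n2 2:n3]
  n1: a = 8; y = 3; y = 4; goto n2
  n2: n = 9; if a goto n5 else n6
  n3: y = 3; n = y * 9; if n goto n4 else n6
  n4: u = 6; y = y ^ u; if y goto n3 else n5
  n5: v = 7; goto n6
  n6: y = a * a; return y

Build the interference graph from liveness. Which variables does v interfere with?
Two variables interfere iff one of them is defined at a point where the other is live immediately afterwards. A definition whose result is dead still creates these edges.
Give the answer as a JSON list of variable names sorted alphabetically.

Block summaries:
  n0 def {a,n} use ∅
  n1 def {a,y} use ∅
  n2 def {n} use {a}
  n3 def {n,y} use ∅
  n4 def {u,y} use {y}
  n5 def {v} use ∅
  n6 def {y} use {a}

Liveness:
  live n0: ∅→{a}
  live n1: ∅→{a}
  live n2: {a}→{a}
  live n3: {a}→{a,y}
  live n4: {a,y}→{a}
  live n5: {a}→{a}
  live n6: {a}→∅

Interference:
  a↔{n,u,v,y}
  n↔{a,y}
  u↔{a,y}
  v↔{a}
  y↔{a,n,u}

N(v) = ["a"]

Answer: ["a"]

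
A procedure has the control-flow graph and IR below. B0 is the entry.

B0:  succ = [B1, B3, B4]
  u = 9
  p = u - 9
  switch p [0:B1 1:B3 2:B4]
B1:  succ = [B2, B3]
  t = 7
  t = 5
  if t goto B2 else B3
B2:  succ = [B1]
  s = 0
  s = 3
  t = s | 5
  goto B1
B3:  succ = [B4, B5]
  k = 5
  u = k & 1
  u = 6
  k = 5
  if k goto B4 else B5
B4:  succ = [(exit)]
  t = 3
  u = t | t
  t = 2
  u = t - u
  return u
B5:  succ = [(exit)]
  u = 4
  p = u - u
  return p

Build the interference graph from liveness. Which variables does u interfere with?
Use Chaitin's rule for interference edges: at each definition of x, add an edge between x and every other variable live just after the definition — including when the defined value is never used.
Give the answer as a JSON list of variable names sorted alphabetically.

Answer: ["t"]

Derivation:
Per-block:
  B0: def={p,u} ue=∅
  B1: def={t} ue=∅
  B2: def={s,t} ue=∅
  B3: def={k,u} ue=∅
  B4: def={t,u} ue=∅
  B5: def={p,u} ue=∅

Backward fixpoint:
  live B0: ∅→∅
  live B1: ∅→∅
  live B2: ∅→∅
  live B3: ∅→∅
  live B4: ∅→∅
  live B5: ∅→∅

Conflict graph:
  k — ∅
  p — ∅
  s — ∅
  t — {u}
  u — {t}

N(u) = ["t"]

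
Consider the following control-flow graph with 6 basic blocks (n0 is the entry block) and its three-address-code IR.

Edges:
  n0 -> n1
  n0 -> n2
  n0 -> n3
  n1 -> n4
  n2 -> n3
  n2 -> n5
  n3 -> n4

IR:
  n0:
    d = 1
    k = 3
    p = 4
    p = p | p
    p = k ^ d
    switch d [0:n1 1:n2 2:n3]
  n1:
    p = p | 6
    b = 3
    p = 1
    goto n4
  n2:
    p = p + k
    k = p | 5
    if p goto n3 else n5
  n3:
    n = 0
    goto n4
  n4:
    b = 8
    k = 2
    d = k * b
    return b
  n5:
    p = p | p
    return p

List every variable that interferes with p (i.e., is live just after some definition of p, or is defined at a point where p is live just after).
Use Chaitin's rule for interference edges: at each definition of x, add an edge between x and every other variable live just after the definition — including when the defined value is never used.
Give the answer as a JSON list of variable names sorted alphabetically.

Answer: ["d", "k"]

Analysis:
Block summaries:
  n0 def {d,k,p} use ∅
  n1 def {b,p} use {p}
  n2 def {k,p} use {k,p}
  n3 def {n} use ∅
  n4 def {b,d,k} use ∅
  n5 def {p} use {p}

Live sets:
  n0 li=∅ lo={k,p}
  n1 li={p} lo=∅
  n2 li={k,p} lo={p}
  n3 li=∅ lo=∅
  n4 li=∅ lo=∅
  n5 li={p} lo=∅

Interference:
  b↔{d,k}
  d↔{b,k,p}
  k↔{b,d,p}
  n↔∅
  p↔{d,k}

N(p) = ["d", "k"]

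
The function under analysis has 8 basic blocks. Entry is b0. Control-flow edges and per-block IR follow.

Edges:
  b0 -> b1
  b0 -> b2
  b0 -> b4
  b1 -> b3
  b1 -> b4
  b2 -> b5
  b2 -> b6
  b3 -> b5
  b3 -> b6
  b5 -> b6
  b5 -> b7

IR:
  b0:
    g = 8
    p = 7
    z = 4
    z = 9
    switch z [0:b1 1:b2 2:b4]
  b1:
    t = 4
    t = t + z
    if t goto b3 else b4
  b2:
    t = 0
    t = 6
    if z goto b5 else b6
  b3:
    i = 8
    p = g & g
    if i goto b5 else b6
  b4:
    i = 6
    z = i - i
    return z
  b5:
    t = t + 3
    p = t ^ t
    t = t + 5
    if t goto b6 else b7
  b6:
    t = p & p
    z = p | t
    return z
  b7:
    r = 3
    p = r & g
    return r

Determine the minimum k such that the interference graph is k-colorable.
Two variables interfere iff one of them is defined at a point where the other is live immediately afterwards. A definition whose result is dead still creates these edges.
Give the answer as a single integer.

Answer: 4

Working:
def/use:
  b0: {g,p,z} / ∅
  b1: {t} / {z}
  b2: {t} / {z}
  b3: {i,p} / {g}
  b4: {i,z} / ∅
  b5: {p,t} / {t}
  b6: {t,z} / {p}
  b7: {p,r} / {g}

Backward fixpoint:
  b0: in=∅ out={g,p,z}
  b1: in={g,z} out={g,t}
  b2: in={g,p,z} out={g,p,t}
  b3: in={g,t} out={g,p,t}
  b4: in=∅ out=∅
  b5: in={g,t} out={g,p}
  b6: in={p} out=∅
  b7: in={g} out=∅

Interference:
  g: {i,p,r,t,z}
  i: {g,p,t}
  p: {g,i,r,t,z}
  r: {g,p}
  t: {g,i,p,z}
  z: {g,p,t}

Chromatic number:
  lower bound: {g,i,p,t} mutually conflict ⇒ χ ≥ 4
  assign g→c0 i→c3 p→c1 r→c2 t→c2 z→c3 — no edge inside a register ⇒ χ ≤ 4
  χ = 4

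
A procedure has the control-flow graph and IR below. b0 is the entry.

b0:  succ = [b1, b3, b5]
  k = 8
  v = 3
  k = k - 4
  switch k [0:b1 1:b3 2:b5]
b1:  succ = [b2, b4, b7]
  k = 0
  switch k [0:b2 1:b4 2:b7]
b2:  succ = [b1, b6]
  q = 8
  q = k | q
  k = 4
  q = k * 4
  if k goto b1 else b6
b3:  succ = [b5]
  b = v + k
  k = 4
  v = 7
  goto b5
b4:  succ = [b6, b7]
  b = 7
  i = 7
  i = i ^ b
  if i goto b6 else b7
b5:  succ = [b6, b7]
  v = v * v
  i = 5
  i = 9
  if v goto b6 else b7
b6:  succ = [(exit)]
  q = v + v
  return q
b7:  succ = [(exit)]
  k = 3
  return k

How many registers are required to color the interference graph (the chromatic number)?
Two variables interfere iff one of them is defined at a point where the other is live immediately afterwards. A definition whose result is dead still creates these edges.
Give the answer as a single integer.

Block summaries:
  b0: {k,v} / ∅
  b1: {k} / ∅
  b2: {k,q} / {k}
  b3: {b,k,v} / {k,v}
  b4: {b,i} / ∅
  b5: {i,v} / {v}
  b6: {q} / {v}
  b7: {k} / ∅

Liveness:
  b0: in=∅ out={k,v}
  b1: in={v} out={k,v}
  b2: in={k,v} out={v}
  b3: in={k,v} out={v}
  b4: in={v} out={v}
  b5: in={v} out={v}
  b6: in={v} out=∅
  b7: in=∅ out=∅

Interfere edges:
  b↔{i,v}
  i↔{b,v}
  k↔{q,v}
  q↔{k,v}
  v↔{b,i,k,q}

Chromatic number:
  clique {b,i,v} ⇒ need ≥ 3
  3-colouring: c0={v}  c1={b,k}  c2={i,q}
  χ = 3

Answer: 3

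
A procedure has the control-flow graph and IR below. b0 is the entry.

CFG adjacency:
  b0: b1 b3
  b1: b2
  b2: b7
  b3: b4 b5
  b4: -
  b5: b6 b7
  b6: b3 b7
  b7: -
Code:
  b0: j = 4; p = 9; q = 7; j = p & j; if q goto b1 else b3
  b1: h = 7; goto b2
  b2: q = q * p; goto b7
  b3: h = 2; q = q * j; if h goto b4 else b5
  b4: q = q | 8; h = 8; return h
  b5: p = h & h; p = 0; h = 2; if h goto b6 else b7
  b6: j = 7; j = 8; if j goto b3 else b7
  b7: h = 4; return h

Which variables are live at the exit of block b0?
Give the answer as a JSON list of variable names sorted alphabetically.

Answer: ["j", "p", "q"]

Working:
Per-block:
  b0 def {j,p,q} use ∅
  b1 def {h} use ∅
  b2 def {q} use {p,q}
  b3 def {h,q} use {j,q}
  b4 def {h,q} use {q}
  b5 def {h,p} use {h}
  b6 def {j} use ∅
  b7 def {h} use ∅

Live sets:
  live b0: ∅→{j,p,q}
  live b1: {p,q}→{p,q}
  live b2: {p,q}→∅
  live b3: {j,q}→{h,q}
  live b4: {q}→∅
  live b5: {h,q}→{q}
  live b6: {q}→{j,q}
  live b7: ∅→∅

live-out(b0) = ["j", "p", "q"]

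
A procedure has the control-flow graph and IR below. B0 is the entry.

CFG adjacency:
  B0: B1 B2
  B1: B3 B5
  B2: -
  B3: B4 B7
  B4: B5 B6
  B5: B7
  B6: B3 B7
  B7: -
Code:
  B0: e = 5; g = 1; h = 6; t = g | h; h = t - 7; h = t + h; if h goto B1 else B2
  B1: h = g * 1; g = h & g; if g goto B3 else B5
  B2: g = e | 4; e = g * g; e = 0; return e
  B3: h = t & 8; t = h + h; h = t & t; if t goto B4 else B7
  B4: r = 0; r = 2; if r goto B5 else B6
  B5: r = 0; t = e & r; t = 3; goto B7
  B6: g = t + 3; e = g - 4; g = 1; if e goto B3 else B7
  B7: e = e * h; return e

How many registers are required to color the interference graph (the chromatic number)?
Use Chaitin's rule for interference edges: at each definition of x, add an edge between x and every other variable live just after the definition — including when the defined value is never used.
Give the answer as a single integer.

Answer: 4

Derivation:
def/use:
  B0 def {e,g,h,t} use ∅
  B1 def {g,h} use {g}
  B2 def {e,g} use {e}
  B3 def {h,t} use {t}
  B4 def {r} use ∅
  B5 def {r,t} use {e}
  B6 def {e,g} use {t}
  B7 def {e} use {e,h}

Liveness:
  live B0: ∅→{e,g,t}
  live B1: {e,g,t}→{e,h,t}
  live B2: {e}→∅
  live B3: {e,t}→{e,h,t}
  live B4: {e,h,t}→{e,h,t}
  live B5: {e,h}→{e,h}
  live B6: {h,t}→{e,h,t}
  live B7: {e,h}→∅

Interfere edges:
  e — {g,h,r,t}
  g — {e,h,t}
  h — {e,g,r,t}
  r — {e,h,t}
  t — {e,g,h,r}

Colouring:
  {e,g,h,t} pairwise interfere (4-clique) ⇒ χ ≥ 4
  assign e→r0 g→r3 h→r1 r→r3 t→r2 — no edge inside a register ⇒ χ ≤ 4
  χ = 4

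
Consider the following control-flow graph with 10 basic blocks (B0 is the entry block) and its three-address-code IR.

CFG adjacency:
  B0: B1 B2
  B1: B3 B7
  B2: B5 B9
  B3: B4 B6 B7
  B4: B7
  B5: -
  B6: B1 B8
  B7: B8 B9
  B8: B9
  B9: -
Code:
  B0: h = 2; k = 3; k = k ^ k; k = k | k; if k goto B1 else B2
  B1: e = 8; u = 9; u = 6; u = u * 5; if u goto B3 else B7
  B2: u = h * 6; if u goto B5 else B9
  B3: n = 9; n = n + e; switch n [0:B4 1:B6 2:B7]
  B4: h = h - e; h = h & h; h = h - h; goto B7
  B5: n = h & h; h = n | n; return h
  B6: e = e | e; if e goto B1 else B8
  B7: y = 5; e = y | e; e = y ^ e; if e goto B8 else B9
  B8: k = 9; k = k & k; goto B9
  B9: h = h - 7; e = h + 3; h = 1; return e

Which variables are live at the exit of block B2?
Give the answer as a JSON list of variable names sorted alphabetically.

Per-block:
  B0: def={h,k} ue=∅
  B1: def={e,u} ue=∅
  B2: def={u} ue={h}
  B3: def={n} ue={e}
  B4: def={h} ue={e,h}
  B5: def={h,n} ue={h}
  B6: def={e} ue={e}
  B7: def={e,y} ue={e}
  B8: def={k} ue=∅
  B9: def={e,h} ue={h}

Live sets:
  B0 li=∅ lo={h}
  B1 li={h} lo={e,h}
  B2 li={h} lo={h}
  B3 li={e,h} lo={e,h}
  B4 li={e,h} lo={e,h}
  B5 li={h} lo=∅
  B6 li={e,h} lo={h}
  B7 li={e,h} lo={h}
  B8 li={h} lo={h}
  B9 li={h} lo=∅

live-out(B2) = ["h"]

Answer: ["h"]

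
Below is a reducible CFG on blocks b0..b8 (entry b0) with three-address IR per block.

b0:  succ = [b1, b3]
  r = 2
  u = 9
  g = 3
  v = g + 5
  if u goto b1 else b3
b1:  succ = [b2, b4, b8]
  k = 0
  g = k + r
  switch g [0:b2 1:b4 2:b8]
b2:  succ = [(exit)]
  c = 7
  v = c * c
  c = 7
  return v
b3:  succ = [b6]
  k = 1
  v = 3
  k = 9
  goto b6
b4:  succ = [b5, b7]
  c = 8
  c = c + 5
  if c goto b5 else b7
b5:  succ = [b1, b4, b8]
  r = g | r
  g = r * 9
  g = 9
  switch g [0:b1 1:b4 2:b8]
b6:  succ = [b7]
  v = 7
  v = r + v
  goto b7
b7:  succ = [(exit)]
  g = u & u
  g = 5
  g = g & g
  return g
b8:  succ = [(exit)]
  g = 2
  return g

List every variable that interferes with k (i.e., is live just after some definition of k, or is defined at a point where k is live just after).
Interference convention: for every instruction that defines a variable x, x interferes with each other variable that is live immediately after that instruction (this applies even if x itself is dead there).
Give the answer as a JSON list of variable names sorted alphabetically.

Block summaries:
  b0 def {g,r,u,v} use ∅
  b1 def {g,k} use {r}
  b2 def {c,v} use ∅
  b3 def {k,v} use ∅
  b4 def {c} use ∅
  b5 def {g,r} use {g,r}
  b6 def {v} use {r}
  b7 def {g} use {u}
  b8 def {g} use ∅

Live sets:
  live b0: ∅→{r,u}
  live b1: {r,u}→{g,r,u}
  live b2: ∅→∅
  live b3: {r,u}→{r,u}
  live b4: {g,r,u}→{g,r,u}
  live b5: {g,r,u}→{g,r,u}
  live b6: {r,u}→{u}
  live b7: {u}→∅
  live b8: ∅→∅

Interference:
  c↔{g,r,u,v}
  g↔{c,r,u}
  k↔{r,u}
  r↔{c,g,k,u,v}
  u↔{c,g,k,r,v}
  v↔{c,r,u}

N(k) = ["r", "u"]

Answer: ["r", "u"]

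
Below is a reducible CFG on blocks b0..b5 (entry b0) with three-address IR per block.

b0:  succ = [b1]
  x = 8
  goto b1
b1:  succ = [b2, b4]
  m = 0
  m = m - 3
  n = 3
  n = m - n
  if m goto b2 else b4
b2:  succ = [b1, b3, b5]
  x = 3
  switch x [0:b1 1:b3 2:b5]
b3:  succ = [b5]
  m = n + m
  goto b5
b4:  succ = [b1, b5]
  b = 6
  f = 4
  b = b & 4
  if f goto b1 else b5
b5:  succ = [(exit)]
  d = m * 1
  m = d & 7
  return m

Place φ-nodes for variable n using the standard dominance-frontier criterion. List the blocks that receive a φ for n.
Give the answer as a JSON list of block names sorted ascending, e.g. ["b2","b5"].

idom tree: b1←b0 b2←b1 b3←b2 b4←b1 b5←b1
Dom∩ at merges:
  b1: preds {b0,b2,b4}: {b0} ∩ {b0,b1,b2} ∩ {b0,b1,b4} = {b0}; idom=b0
  b5: preds {b2,b3,b4}: {b0,b1,b2} ∩ {b0,b1,b2,b3} ∩ {b0,b1,b4} = {b0,b1}; idom=b1

DF walk-up:
  join b1 pred b0: · stop@b0
  join b1 pred b2: b2→b1 stop@b0
  join b1 pred b4: b4→b1 stop@b0
  join b5 pred b2: b2 stop@b1
  join b5 pred b3: b3→b2 stop@b1
  join b5 pred b4: b4 stop@b1
  b0 → ∅
  b1 → {b1}
  b2 → {b1,b5}
  b3 → {b5}
  b4 → {b1,b5}
  b5 → ∅

φ for n: defs {b1}
  DF⁺ = {b1}

Answer: ["b1"]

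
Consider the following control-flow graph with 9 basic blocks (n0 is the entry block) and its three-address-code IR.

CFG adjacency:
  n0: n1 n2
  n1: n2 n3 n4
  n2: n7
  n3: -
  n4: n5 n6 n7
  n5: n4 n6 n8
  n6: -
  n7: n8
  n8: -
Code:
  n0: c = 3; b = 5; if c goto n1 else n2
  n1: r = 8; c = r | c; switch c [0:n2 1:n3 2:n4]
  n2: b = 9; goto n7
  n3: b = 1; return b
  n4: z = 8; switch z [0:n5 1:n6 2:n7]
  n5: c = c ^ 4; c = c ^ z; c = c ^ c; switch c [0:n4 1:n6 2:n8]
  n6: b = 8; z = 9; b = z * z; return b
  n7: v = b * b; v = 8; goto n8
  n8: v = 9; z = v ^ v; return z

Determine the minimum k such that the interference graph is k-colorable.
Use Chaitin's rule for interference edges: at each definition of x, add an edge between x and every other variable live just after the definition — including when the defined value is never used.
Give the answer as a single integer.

def/use:
  n0 def {b,c} use ∅
  n1 def {c,r} use {c}
  n2 def {b} use ∅
  n3 def {b} use ∅
  n4 def {z} use ∅
  n5 def {c} use {c,z}
  n6 def {b,z} use ∅
  n7 def {v} use {b}
  n8 def {v,z} use ∅

Liveness:
  live n0: ∅→{b,c}
  live n1: {b,c}→{b,c}
  live n2: ∅→{b}
  live n3: ∅→∅
  live n4: {b,c}→{b,c,z}
  live n5: {b,c,z}→{b,c}
  live n6: ∅→∅
  live n7: {b}→∅
  live n8: ∅→∅

Interfere edges:
  b: {c,r,z}
  c: {b,r,z}
  r: {b,c}
  v: ∅
  z: {b,c}

Colouring:
  clique {b,c,r} ⇒ need ≥ 3
  3-colouring: c0={b,v}  c1={c}  c2={r,z}
  χ = 3

Answer: 3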